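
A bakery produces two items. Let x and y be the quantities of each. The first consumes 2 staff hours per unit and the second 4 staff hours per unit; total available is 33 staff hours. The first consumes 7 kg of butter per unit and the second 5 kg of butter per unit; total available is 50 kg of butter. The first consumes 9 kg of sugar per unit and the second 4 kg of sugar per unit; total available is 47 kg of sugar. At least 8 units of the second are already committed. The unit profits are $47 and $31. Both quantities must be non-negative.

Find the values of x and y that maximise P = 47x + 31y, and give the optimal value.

Extreme points and P = 47x + 31y:
  (0, 33/4) → P = 1023/4
  (0, 8) → P = 248
  (1/2, 8) → P = 543/2

x = 1/2, y = 8, maximum P = 543/2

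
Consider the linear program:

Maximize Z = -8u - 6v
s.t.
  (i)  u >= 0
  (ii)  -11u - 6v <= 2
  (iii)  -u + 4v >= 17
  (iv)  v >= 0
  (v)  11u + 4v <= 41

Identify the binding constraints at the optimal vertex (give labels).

(i) and (iii)

Corner points and Z = -8u - 6v:
  (0, 17/4) → Z = -51/2
  (0, 41/4) → Z = -123/2
  (2, 19/4) → Z = -89/2

The maximum is at (0, 17/4). Substituting into each constraint, equality holds for (i) and (iii); the remaining constraints have slack.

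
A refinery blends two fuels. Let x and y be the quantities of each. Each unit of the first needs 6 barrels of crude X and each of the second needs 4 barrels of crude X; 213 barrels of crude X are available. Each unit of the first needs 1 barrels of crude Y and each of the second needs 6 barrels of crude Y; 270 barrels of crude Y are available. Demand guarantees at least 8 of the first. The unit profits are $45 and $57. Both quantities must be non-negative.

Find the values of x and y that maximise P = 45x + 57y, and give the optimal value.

Corner points and P = 45x + 57y:
  (71/2, 0) → P = 3195/2
  (8, 0) → P = 360
  (8, 165/4) → P = 10845/4

At the optimal vertex, 6x + 4y = 213 and x = 8.
Solving simultaneously gives x = 8, y = 165/4.

x = 8, y = 165/4, maximum P = 10845/4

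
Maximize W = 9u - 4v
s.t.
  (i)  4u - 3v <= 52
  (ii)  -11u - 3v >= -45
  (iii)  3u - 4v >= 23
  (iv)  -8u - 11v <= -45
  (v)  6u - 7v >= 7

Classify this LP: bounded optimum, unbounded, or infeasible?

The boundaries 4u - 3v = 52 and -11u - 3v = -45 meet at (97/15, -392/45), but that point violates -8u - 11v ≤ -45. Every candidate vertex is excluded by some other constraint, so the feasible region is empty.

infeasible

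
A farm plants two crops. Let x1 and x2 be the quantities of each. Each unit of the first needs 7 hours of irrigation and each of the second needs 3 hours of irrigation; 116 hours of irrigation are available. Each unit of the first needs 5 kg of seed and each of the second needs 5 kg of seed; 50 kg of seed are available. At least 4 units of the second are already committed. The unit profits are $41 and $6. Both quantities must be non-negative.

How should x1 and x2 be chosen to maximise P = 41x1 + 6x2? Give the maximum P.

Corner points and P = 41x1 + 6x2:
  (0, 10) → P = 60
  (0, 4) → P = 24
  (6, 4) → P = 270

x1 = 6, x2 = 4, maximum P = 270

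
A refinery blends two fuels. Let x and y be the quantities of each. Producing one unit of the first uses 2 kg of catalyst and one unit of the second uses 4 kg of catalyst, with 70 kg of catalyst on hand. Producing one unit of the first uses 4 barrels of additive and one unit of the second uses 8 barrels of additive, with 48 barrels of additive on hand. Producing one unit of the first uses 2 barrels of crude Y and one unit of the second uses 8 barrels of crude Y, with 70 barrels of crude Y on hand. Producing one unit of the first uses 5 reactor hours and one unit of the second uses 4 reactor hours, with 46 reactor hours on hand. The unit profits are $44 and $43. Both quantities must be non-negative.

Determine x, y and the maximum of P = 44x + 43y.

x = 22/3, y = 7/3, maximum P = 423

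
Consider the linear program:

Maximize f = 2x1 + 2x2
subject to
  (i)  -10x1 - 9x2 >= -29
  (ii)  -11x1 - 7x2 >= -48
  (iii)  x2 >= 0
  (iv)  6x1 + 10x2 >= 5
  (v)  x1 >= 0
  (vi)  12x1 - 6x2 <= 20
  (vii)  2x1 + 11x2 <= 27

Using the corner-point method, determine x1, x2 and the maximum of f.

x1 = 19/23, x2 = 53/23, maximum f = 144/23

Extreme points and f = 2x1 + 2x2:
  (59/28, 37/42) → f = 251/42
  (19/23, 53/23) → f = 144/23
  (5/6, 0) → f = 5/3
  (5/3, 0) → f = 10/3
  (0, 1/2) → f = 1
  (0, 27/11) → f = 54/11

The optimum lies where -10x1 - 9x2 = -29 and 2x1 + 11x2 = 27.
Solving simultaneously gives x1 = 19/23, x2 = 53/23.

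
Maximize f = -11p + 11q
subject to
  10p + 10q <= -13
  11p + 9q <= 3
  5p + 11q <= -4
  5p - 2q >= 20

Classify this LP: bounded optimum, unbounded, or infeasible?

Corner points and f = -11p + 11q:
  (147/20, -173/20) → f = -176
  (87/35, -53/14) → f = -4829/70
The feasible region has finitely many vertices and no improving ray; the maximum is -4829/70 at (87/35, -53/14).

bounded optimum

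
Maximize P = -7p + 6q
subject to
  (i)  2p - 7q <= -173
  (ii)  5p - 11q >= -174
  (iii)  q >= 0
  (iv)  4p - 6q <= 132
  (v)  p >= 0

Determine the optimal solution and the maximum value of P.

p = 685/13, q = 517/13, maximum P = -1693/13

Feasible corners and P = -7p + 6q:
  (685/13, 517/13) → P = -1693/13
  (981/8, 239/4) → P = -3999/8
  (1248/7, 678/7) → P = -4668/7

The binding constraints are 2p - 7q = -173 and 5p - 11q = -174.
Solving simultaneously gives p = 685/13, q = 517/13.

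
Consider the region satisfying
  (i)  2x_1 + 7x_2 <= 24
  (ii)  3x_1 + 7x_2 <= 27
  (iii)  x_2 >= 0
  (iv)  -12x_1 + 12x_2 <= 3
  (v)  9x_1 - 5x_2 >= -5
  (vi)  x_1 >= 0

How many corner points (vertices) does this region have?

5

Of the 15 pairwise boundary intersections, those satisfying every inequality are:
  (3, 18/7)
  (89/36, 49/18)
  (9, 0)
  (0, 0)
  (0, 1/4)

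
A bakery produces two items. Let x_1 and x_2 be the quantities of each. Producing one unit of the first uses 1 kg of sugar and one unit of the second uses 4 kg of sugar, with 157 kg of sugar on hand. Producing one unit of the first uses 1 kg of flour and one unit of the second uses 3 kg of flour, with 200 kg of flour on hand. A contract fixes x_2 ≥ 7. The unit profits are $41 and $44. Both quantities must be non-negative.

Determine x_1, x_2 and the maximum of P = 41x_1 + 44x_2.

Corner points and P = 41x_1 + 44x_2:
  (0, 157/4) → P = 1727
  (0, 7) → P = 308
  (129, 7) → P = 5597

x_1 = 129, x_2 = 7, maximum P = 5597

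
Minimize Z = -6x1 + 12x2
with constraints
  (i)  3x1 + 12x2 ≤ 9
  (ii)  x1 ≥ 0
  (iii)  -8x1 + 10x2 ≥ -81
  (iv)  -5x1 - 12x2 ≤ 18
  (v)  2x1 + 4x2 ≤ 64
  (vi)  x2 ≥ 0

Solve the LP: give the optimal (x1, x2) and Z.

Corner points and Z = -6x1 + 12x2:
  (0, 3/4) → Z = 9
  (3, 0) → Z = -18
  (0, 0) → Z = 0

The binding constraints are 3x1 + 12x2 = 9 and x2 = 0.
Solving simultaneously gives x1 = 3, x2 = 0.

x1 = 3, x2 = 0, minimum Z = -18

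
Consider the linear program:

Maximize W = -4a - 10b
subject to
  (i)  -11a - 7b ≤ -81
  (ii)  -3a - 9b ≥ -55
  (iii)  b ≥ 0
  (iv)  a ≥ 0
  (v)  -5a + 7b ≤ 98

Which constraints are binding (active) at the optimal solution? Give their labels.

(i) and (iii)

Extreme points and W = -4a - 10b:
  (172/39, 181/39) → W = -2498/39
  (81/11, 0) → W = -324/11
  (55/3, 0) → W = -220/3

The maximum is at (81/11, 0). Substituting into each constraint, equality holds for (i) and (iii); the remaining constraints have slack.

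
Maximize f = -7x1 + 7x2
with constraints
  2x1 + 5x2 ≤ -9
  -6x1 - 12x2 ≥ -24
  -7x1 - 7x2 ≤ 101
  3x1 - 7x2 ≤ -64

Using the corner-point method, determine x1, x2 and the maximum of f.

Feasible corners and f = -7x1 + 7x2:
  (-442/21, 139/21) → f = 581/3
  (-383/29, 101/29) → f = 3388/29
  (-33/2, 29/14) → f = 130

At the optimal vertex, 2x1 + 5x2 = -9 and -7x1 - 7x2 = 101.
Solving simultaneously gives x1 = -442/21, x2 = 139/21.

x1 = -442/21, x2 = 139/21, maximum f = 581/3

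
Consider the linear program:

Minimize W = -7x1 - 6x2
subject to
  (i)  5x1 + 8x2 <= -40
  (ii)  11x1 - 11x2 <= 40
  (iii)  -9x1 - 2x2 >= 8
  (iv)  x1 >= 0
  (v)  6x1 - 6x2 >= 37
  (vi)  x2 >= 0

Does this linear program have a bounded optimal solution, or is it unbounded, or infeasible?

Constraints 11x1 - 11x2 ≤ 40 and 6x1 - 6x2 ≥ 37 have parallel boundaries but demand opposite sides — no point can satisfy both, so the region is empty.

infeasible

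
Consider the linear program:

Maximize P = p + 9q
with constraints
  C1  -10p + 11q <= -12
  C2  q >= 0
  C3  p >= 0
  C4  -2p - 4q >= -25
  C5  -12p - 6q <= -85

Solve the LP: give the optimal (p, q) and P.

p = 95/18, q = 65/18, maximum P = 340/9

Vertices and P = p + 9q:
  (25/2, 0) → P = 25/2
  (85/12, 0) → P = 85/12
  (95/18, 65/18) → P = 340/9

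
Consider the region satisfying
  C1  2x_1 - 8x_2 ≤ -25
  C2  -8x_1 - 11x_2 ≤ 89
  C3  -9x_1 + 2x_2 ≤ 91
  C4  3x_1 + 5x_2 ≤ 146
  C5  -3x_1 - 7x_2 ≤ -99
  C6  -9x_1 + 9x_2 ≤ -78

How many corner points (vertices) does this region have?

4

Of the 15 pairwise boundary intersections, those satisfying every inequality are:
  (1043/34, 367/34)
  (617/38, 273/38)
  (71/3, 15)
  (479/30, 73/10)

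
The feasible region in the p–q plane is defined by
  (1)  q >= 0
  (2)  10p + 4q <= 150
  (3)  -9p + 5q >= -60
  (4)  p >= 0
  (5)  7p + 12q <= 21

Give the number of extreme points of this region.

3

The feasible vertices (each the meet of two boundaries and inside every other half-plane) are:
  (0, 0)
  (3, 0)
  (0, 7/4)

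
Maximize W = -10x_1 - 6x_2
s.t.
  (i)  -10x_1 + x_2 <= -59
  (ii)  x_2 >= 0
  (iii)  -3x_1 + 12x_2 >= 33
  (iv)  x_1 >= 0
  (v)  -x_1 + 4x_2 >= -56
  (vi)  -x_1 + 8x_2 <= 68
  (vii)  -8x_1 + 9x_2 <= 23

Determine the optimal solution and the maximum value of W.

x_1 = 19/3, x_2 = 13/3, maximum W = -268/3

Extreme points and W = -10x_1 - 6x_2:
  (19/3, 13/3) → W = -268/3
  (277/41, 351/41) → W = -4876/41
  (46, 57/4) → W = -1091/2
  (428/55, 521/55) → W = -7406/55

At the optimal vertex, -10x_1 + x_2 = -59 and -3x_1 + 12x_2 = 33.
Solving simultaneously gives x_1 = 19/3, x_2 = 13/3.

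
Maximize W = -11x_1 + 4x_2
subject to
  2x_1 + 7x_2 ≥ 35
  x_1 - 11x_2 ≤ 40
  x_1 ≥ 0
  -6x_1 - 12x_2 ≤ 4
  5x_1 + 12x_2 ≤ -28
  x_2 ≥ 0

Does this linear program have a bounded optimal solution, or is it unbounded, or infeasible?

The boundaries 2x_1 + 7x_2 = 35 and x_1 = 0 meet at (0, 5), but that point violates 5x_1 + 12x_2 ≤ -28. Every candidate vertex is excluded by some other constraint, so the feasible region is empty.

infeasible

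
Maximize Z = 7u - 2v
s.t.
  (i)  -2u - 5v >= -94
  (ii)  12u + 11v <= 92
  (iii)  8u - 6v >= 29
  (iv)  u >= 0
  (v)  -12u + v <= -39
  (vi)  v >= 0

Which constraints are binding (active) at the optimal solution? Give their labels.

Feasible corners and Z = 7u - 2v:
  (871/160, 97/40) → Z = 5321/160
  (23/3, 0) → Z = 161/3
  (29/8, 0) → Z = 203/8

The maximum is at (23/3, 0). Substituting into each constraint, equality holds for (ii) and (vi); the remaining constraints have slack.

(ii) and (vi)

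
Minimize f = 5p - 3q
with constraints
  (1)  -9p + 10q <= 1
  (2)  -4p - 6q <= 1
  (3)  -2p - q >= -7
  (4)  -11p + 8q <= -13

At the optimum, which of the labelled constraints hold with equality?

Corner points and f = 5p - 3q:
  (43/8, -15/4) → f = 305/8
  (5/7, -9/14) → f = 11/2
  (23/9, 17/9) → f = 64/9

The minimum is at (5/7, -9/14). Substituting into each constraint, equality holds for (2) and (4); the remaining constraints have slack.

(2) and (4)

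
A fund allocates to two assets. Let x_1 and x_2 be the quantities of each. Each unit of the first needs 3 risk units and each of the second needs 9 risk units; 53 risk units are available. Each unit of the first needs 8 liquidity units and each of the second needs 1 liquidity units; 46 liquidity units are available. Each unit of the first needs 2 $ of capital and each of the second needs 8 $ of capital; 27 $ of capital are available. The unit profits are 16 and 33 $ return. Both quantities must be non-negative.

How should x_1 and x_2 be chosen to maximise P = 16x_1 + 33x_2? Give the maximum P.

Vertices and P = 16x_1 + 33x_2:
  (0, 0) → P = 0
  (0, 27/8) → P = 891/8
  (23/4, 0) → P = 92
  (11/2, 2) → P = 154

The optimum lies where 8x_1 + x_2 = 46 and 2x_1 + 8x_2 = 27.
Solving simultaneously gives x_1 = 11/2, x_2 = 2.

x_1 = 11/2, x_2 = 2, maximum P = 154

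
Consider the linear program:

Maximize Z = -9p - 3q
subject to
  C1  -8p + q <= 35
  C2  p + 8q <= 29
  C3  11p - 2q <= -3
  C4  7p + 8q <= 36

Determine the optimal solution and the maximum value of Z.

p = -67/5, q = -361/5, maximum Z = 1686/5

Corner points and Z = -9p - 3q:
  (-251/65, 267/65) → Z = 1458/65
  (-67/5, -361/5) → Z = 1686/5
  (17/45, 161/45) → Z = -212/15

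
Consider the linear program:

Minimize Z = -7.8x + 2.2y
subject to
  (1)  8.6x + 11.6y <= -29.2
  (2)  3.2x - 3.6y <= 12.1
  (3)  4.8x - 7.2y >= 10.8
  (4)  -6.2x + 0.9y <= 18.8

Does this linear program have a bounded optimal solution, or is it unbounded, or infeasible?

Vertices and Z = -7.8x + 2.2y:
  (881/1702, -9875/3404) → Z = -177343/17020
  (-177/245, -971/490) → Z = 125/98
  (-97/24, -751/108) → Z = 3505/216
  (-403/112, -655/168) → Z = 32741/1680
The feasible region has finitely many vertices and no improving ray; the minimum is -177343/17020 at (881/1702, -9875/3404).

bounded optimum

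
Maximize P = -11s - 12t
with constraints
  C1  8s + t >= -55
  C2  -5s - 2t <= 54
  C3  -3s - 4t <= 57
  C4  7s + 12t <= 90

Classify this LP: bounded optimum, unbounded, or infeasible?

bounded optimum

Extreme points and P = -11s - 12t:
  (-163/29, -291/29) → P = 5285/29
  (-750/89, 1105/89) → P = -5010/89
The feasible region has finitely many vertices and no improving ray; the maximum is 5285/29 at (-163/29, -291/29).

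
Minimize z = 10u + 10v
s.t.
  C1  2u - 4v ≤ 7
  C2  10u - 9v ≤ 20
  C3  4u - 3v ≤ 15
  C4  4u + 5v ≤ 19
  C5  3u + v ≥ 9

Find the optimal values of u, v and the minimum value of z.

u = 101/37, v = 30/37, minimum z = 1310/37

Extreme points and z = 10u + 10v:
  (271/86, 55/43) → z = 1905/43
  (101/37, 30/37) → z = 1310/37
  (26/11, 21/11) → z = 470/11

The binding constraints are 10u - 9v = 20 and 3u + v = 9.
Solving simultaneously gives u = 101/37, v = 30/37.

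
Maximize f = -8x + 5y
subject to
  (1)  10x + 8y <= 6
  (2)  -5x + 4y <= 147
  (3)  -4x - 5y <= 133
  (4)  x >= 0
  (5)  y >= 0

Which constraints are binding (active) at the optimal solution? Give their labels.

Corner points and f = -8x + 5y:
  (0, 3/4) → f = 15/4
  (3/5, 0) → f = -24/5
  (0, 0) → f = 0

The maximum is at (0, 3/4). Substituting into each constraint, equality holds for (1) and (4); the remaining constraints have slack.

(1) and (4)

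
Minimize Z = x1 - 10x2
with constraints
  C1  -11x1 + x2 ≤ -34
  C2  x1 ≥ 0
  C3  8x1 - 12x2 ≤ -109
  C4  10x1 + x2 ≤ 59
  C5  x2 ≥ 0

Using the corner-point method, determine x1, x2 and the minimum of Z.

Vertices and Z = x1 - 10x2:
  (517/124, 1471/124) → Z = -14193/124
  (31/7, 103/7) → Z = -999/7
  (599/128, 781/64) → Z = -15021/128

The optimum lies where -11x1 + x2 = -34 and 10x1 + x2 = 59.
Solving simultaneously gives x1 = 31/7, x2 = 103/7.

x1 = 31/7, x2 = 103/7, minimum Z = -999/7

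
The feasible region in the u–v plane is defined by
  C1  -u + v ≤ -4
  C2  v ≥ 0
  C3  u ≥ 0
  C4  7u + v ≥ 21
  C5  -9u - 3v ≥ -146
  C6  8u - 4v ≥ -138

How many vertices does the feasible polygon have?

The feasible vertices (each the meet of two boundaries and inside every other half-plane) are:
  (4, 0)
  (79/6, 55/6)
  (146/9, 0)

3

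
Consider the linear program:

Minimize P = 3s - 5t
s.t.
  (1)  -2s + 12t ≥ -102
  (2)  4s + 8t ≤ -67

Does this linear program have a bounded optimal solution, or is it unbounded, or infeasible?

unbounded

From the feasible point (3/16, -271/32), moving in the direction (-12, -2) keeps every constraint satisfied while P decreases without bound.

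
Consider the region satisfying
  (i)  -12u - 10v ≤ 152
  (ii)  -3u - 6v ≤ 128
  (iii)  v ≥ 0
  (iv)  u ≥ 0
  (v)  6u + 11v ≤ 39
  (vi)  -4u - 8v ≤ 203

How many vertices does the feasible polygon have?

Of the 14 pairwise boundary intersections, those satisfying every inequality are:
  (0, 0)
  (13/2, 0)
  (0, 39/11)

3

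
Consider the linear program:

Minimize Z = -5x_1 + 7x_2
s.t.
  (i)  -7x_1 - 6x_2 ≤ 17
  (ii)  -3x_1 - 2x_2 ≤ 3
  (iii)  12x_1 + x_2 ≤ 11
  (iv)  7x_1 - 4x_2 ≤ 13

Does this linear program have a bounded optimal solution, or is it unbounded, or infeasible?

Corner points and Z = -5x_1 + 7x_2:
  (7/13, -30/13) → Z = -245/13
  (57/55, -79/55) → Z = -838/55
The feasible region has finitely many vertices and no improving ray; the minimum is -245/13 at (7/13, -30/13).

bounded optimum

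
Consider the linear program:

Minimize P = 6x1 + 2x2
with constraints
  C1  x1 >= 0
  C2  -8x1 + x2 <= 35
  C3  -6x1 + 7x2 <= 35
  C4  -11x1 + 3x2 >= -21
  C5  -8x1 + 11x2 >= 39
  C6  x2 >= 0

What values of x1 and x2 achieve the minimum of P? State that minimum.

Extreme points and P = 6x1 + 2x2:
  (0, 5) → P = 10
  (0, 39/11) → P = 78/11
  (252/59, 511/59) → P = 2534/59
  (348/97, 597/97) → P = 3282/97

The binding constraints are x1 = 0 and -8x1 + 11x2 = 39.
Solving simultaneously gives x1 = 0, x2 = 39/11.

x1 = 0, x2 = 39/11, minimum P = 78/11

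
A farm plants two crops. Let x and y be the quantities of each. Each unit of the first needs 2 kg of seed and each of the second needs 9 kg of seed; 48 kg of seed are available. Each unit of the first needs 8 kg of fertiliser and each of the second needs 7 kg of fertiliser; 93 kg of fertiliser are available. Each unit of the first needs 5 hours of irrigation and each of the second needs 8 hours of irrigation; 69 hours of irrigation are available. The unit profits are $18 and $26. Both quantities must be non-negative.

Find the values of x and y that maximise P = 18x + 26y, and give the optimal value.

x = 9, y = 3, maximum P = 240

Vertices and P = 18x + 26y:
  (0, 0) → P = 0
  (0, 16/3) → P = 416/3
  (93/8, 0) → P = 837/4
  (237/29, 102/29) → P = 6918/29
  (9, 3) → P = 240

The binding constraints are 8x + 7y = 93 and 5x + 8y = 69.
Solving simultaneously gives x = 9, y = 3.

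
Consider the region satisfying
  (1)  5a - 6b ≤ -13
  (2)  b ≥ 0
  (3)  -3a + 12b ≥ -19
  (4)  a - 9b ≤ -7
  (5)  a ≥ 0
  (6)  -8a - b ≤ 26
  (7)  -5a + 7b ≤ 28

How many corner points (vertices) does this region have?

Pairwise boundary intersections that survive every other constraint:
  (0, 13/6)
  (77/5, 15)
  (0, 4)

3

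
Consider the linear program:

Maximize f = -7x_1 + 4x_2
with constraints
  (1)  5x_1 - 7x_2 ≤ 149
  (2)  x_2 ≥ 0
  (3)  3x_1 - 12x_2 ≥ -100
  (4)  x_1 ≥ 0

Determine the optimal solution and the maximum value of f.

x_1 = 0, x_2 = 25/3, maximum f = 100/3

Vertices and f = -7x_1 + 4x_2:
  (149/5, 0) → f = -1043/5
  (2488/39, 947/39) → f = -13628/39
  (0, 0) → f = 0
  (0, 25/3) → f = 100/3

At the optimal vertex, 3x_1 - 12x_2 = -100 and x_1 = 0.
Solving simultaneously gives x_1 = 0, x_2 = 25/3.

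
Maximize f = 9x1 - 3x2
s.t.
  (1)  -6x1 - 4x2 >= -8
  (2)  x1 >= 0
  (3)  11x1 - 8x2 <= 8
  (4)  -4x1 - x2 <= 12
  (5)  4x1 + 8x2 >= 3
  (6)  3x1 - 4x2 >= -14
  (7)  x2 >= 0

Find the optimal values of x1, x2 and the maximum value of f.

x1 = 24/23, x2 = 10/23, maximum f = 186/23

Feasible corners and f = 9x1 - 3x2:
  (0, 2) → f = -6
  (24/23, 10/23) → f = 186/23
  (0, 3/8) → f = -9/8
  (11/15, 1/120) → f = 263/40

At the optimal vertex, -6x1 - 4x2 = -8 and 11x1 - 8x2 = 8.
Solving simultaneously gives x1 = 24/23, x2 = 10/23.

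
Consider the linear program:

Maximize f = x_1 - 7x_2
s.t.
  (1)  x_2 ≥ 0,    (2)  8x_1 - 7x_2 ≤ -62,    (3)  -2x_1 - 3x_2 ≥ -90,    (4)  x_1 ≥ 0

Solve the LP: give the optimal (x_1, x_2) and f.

x_1 = 0, x_2 = 62/7, maximum f = -62

Vertices and f = x_1 - 7x_2:
  (222/19, 422/19) → f = -2732/19
  (0, 62/7) → f = -62
  (0, 30) → f = -210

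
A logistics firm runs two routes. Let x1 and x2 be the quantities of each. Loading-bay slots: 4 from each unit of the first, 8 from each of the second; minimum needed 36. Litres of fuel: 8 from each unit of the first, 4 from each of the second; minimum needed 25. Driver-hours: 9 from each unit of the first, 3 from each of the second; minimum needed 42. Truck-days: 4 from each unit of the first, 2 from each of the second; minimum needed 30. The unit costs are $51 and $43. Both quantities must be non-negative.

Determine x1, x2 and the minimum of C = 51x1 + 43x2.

x1 = 7, x2 = 1, minimum C = 400

Feasible corners and C = 51x1 + 43x2:
  (0, 15) → C = 645
  (9, 0) → C = 459
  (7, 1) → C = 400
The feasible region is unbounded (it extends along (0, 1), (1, 0)), but C strictly increases along every unbounded feasible direction, so there is no improving ray and the minimum is attained at a vertex.

The optimum lies where 4x1 + 8x2 = 36 and 4x1 + 2x2 = 30.
Solving simultaneously gives x1 = 7, x2 = 1.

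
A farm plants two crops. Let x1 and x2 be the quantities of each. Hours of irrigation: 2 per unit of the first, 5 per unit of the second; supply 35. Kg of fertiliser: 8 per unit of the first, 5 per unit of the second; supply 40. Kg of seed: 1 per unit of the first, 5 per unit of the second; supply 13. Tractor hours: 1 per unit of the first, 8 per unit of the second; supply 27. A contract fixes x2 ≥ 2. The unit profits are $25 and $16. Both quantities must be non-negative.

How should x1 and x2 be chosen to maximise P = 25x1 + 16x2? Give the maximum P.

x1 = 3, x2 = 2, maximum P = 107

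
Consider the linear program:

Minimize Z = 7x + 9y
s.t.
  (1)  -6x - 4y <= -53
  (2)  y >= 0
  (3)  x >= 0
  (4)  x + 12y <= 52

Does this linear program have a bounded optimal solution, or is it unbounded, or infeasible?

bounded optimum

Vertices and Z = 7x + 9y:
  (53/6, 0) → Z = 371/6
  (107/17, 259/68) → Z = 5327/68
  (52, 0) → Z = 364
The feasible region has finitely many vertices and no improving ray; the minimum is 371/6 at (53/6, 0).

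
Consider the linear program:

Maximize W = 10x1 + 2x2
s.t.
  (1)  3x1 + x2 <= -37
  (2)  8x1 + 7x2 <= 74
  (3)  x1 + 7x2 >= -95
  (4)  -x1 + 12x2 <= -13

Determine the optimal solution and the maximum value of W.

x1 = -41/5, x2 = -62/5, maximum W = -534/5

Vertices and W = 10x1 + 2x2:
  (-41/5, -62/5) → W = -534/5
  (-431/37, -76/37) → W = -4462/37
  (-1049/19, -108/19) → W = -10706/19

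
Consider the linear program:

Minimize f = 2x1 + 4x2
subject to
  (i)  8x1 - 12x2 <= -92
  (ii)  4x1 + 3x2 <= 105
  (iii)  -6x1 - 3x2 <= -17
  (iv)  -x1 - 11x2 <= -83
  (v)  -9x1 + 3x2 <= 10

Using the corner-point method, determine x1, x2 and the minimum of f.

x1 = 13/7, x2 = 187/21, minimum f = 118/3

Corner points and f = 2x1 + 4x2:
  (41/3, 151/9) → f = 850/9
  (13/7, 187/21) → f = 118/3
  (95/13, 985/39) → f = 4510/39

The optimum lies where 8x1 - 12x2 = -92 and -9x1 + 3x2 = 10.
Solving simultaneously gives x1 = 13/7, x2 = 187/21.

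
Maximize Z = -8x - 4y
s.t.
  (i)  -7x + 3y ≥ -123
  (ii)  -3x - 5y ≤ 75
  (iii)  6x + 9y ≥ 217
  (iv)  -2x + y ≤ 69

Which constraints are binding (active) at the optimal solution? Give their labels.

(iii) and (iv)

Corner points and Z = -8x - 4y:
  (586/27, 781/81) → Z = -17188/81
  (330, 729) → Z = -5556
  (-101/6, 106/3) → Z = -20/3

The maximum is at (-101/6, 106/3). Substituting into each constraint, equality holds for (iii) and (iv); the remaining constraints have slack.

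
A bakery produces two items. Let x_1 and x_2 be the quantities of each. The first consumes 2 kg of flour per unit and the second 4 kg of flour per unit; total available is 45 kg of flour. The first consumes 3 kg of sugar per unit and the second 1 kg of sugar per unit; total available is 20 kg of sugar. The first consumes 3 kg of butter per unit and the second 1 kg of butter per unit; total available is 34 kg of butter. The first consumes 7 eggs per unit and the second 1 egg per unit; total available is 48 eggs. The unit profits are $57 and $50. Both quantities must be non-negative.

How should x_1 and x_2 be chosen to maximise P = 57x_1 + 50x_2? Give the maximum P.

x_1 = 7/2, x_2 = 19/2, maximum P = 1349/2

Corner points and P = 57x_1 + 50x_2:
  (0, 0) → P = 0
  (0, 45/4) → P = 1125/2
  (20/3, 0) → P = 380
  (7/2, 19/2) → P = 1349/2

The binding constraints are 2x_1 + 4x_2 = 45 and 3x_1 + x_2 = 20.
Solving simultaneously gives x_1 = 7/2, x_2 = 19/2.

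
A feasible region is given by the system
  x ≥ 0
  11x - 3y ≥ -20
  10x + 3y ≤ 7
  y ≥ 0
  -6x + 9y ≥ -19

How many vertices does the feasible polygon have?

Pairwise boundary intersections that survive every other constraint:
  (0, 7/3)
  (0, 0)
  (7/10, 0)

3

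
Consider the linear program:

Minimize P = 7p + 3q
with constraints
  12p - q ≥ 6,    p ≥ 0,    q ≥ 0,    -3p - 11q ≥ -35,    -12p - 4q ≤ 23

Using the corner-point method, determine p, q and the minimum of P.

Corner points and P = 7p + 3q:
  (1/2, 0) → P = 7/2
  (101/135, 134/45) → P = 1913/135
  (35/3, 0) → P = 245/3

p = 1/2, q = 0, minimum P = 7/2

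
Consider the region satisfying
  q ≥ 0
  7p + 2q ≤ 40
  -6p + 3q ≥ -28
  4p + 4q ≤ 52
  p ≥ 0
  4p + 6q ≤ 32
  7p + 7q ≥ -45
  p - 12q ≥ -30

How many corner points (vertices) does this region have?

6

The feasible vertices (each the meet of two boundaries and inside every other half-plane) are:
  (14/3, 0)
  (0, 0)
  (16/3, 4/3)
  (88/17, 32/17)
  (0, 5/2)
  (34/9, 76/27)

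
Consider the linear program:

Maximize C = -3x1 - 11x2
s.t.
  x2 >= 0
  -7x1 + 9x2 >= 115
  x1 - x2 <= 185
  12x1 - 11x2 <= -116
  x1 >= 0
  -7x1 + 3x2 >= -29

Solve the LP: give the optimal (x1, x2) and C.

x1 = 0, x2 = 115/9, maximum C = -1265/9

Vertices and C = -3x1 - 11x2:
  (221/31, 568/31) → C = -6911/31
  (0, 115/9) → C = -1265/9
  (667/41, 1160/41) → C = -14761/41
The feasible region is unbounded (it extends along (0, 1), (3, 7)), but C strictly decreases along every unbounded feasible direction, so there is no improving ray and the maximum is attained at a vertex.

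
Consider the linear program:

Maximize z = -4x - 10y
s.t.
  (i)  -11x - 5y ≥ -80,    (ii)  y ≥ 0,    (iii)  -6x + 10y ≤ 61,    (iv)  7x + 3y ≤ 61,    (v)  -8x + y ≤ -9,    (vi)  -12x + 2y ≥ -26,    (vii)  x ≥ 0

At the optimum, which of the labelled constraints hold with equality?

Extreme points and z = -4x - 10y:
  (99/28, 1151/140) → z = -1349/14
  (145/41, 337/41) → z = -3950/41
  (9/8, 0) → z = -9/2
  (13/6, 0) → z = -26/3
  (151/74, 271/37) → z = -3012/37

The maximum is at (9/8, 0). Substituting into each constraint, equality holds for (ii) and (v); the remaining constraints have slack.

(ii) and (v)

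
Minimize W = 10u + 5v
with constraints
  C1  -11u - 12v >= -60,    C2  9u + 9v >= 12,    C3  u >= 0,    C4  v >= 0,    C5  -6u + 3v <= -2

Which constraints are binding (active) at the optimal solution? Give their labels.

Feasible corners and W = 10u + 5v:
  (60/11, 0) → W = 600/11
  (68/35, 338/105) → W = 746/21
  (4/3, 0) → W = 40/3
  (2/3, 2/3) → W = 10

The minimum is at (2/3, 2/3). Substituting into each constraint, equality holds for C2 and C5; the remaining constraints have slack.

C2 and C5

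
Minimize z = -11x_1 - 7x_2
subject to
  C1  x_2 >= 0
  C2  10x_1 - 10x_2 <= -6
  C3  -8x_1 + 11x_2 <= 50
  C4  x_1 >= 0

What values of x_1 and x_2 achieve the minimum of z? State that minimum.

Extreme points and z = -11x_1 - 7x_2:
  (217/15, 226/15) → z = -1323/5
  (0, 3/5) → z = -21/5
  (0, 50/11) → z = -350/11

The optimum lies where 10x_1 - 10x_2 = -6 and -8x_1 + 11x_2 = 50.
Solving simultaneously gives x_1 = 217/15, x_2 = 226/15.

x_1 = 217/15, x_2 = 226/15, minimum z = -1323/5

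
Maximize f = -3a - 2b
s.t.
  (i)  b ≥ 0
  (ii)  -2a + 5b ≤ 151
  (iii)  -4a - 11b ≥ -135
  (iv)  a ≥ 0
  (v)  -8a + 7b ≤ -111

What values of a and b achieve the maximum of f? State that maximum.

Corner points and f = -3a - 2b:
  (135/4, 0) → f = -405/4
  (111/8, 0) → f = -333/8
  (1083/58, 159/29) → f = -3885/58

The optimum lies where b = 0 and -8a + 7b = -111.
Solving simultaneously gives a = 111/8, b = 0.

a = 111/8, b = 0, maximum f = -333/8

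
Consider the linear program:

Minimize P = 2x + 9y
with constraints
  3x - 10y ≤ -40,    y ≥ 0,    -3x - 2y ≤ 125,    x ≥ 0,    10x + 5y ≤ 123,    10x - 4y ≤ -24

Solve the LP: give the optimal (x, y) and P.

Extreme points and P = 2x + 9y:
  (0, 123/5) → P = 1107/5
  (0, 6) → P = 54
  (62/15, 49/3) → P = 2329/15

x = 0, y = 6, minimum P = 54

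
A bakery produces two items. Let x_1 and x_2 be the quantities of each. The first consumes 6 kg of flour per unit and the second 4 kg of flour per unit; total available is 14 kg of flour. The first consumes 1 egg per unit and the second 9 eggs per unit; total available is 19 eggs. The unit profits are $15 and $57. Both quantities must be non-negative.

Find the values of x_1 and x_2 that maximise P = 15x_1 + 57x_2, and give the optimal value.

x_1 = 1, x_2 = 2, maximum P = 129

Extreme points and P = 15x_1 + 57x_2:
  (0, 0) → P = 0
  (0, 19/9) → P = 361/3
  (7/3, 0) → P = 35
  (1, 2) → P = 129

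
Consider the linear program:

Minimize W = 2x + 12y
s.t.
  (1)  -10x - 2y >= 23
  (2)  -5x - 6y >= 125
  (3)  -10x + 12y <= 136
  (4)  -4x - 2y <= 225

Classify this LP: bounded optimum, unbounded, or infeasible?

bounded optimum

Feasible corners and W = 2x + 12y:
  (56/25, -227/10) → W = -6698/25
  (101/3, -1079/6) → W = -6272/3
  (-193/10, -19/4) → W = -478/5
  (-743/17, -853/34) → W = -6604/17
The feasible region has finitely many vertices and no improving ray; the minimum is -6272/3 at (101/3, -1079/6).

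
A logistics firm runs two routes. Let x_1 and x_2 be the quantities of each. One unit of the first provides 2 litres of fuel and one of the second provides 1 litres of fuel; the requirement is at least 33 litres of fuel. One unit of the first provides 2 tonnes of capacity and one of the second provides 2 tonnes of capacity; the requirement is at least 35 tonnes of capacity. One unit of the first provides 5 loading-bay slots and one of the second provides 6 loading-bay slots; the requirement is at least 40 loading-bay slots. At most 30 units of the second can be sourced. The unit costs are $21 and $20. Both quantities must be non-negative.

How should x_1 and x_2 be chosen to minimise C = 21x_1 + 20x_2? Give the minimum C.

The feasible region is unbounded (it extends along (1, 0)), but C strictly increases along every unbounded feasible direction, so there is no improving ray and the minimum is attained at a vertex.

x_1 = 31/2, x_2 = 2, minimum C = 731/2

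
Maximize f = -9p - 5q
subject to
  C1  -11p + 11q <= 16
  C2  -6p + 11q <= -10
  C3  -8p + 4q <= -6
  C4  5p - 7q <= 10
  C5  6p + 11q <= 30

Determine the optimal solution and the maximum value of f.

p = 1/18, q = -25/18, maximum f = 58/9

Corner points and f = -9p - 5q:
  (13/32, -11/16) → f = -7/32
  (40/13, 10/13) → f = -410/13
  (1/18, -25/18) → f = 58/9

The optimum lies where -8p + 4q = -6 and 5p - 7q = 10.
Solving simultaneously gives p = 1/18, q = -25/18.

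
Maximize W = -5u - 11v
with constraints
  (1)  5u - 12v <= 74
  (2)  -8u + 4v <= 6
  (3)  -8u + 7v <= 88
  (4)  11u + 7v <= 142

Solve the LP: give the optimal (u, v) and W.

Extreme points and W = -5u - 11v:
  (-92/19, -311/38) → W = 4341/38
  (2222/167, -104/167) → W = -9966/167
  (263/50, 601/50) → W = -3963/25

The optimum lies where 5u - 12v = 74 and -8u + 4v = 6.
Solving simultaneously gives u = -92/19, v = -311/38.

u = -92/19, v = -311/38, maximum W = 4341/38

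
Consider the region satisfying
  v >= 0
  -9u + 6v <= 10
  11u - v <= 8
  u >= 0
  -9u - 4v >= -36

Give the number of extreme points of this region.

Intersecting each pair of boundary lines and keeping only the points that satisfy every inequality leaves:
  (8/11, 0)
  (0, 0)
  (58/57, 182/57)
  (0, 5/3)

4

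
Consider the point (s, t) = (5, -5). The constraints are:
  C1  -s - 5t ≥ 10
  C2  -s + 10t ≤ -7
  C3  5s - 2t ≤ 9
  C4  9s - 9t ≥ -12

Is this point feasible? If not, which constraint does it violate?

not feasible — violates C3

Constraint C3: 5s - 2t = 35, which is not ≤ 9. All other constraints are satisfied.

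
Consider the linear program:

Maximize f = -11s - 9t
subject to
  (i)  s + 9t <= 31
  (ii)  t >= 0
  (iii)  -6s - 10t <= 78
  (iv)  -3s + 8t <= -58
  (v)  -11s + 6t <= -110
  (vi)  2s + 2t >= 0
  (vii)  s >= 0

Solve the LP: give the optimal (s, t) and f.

The optimum lies where t = 0 and -3s + 8t = -58.
Solving simultaneously gives s = 58/3, t = 0.

s = 58/3, t = 0, maximum f = -638/3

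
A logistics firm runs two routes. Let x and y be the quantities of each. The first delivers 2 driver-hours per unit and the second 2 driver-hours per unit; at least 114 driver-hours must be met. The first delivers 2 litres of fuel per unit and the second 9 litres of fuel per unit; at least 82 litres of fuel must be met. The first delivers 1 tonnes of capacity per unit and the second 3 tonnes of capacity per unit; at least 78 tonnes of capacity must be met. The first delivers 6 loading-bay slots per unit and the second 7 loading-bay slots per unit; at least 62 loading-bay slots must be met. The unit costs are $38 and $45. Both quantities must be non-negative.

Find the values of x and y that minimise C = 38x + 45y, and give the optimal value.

Vertices and C = 38x + 45y:
  (0, 57) → C = 2565
  (78, 0) → C = 2964
  (93/2, 21/2) → C = 4479/2
The feasible region is unbounded (it extends along (0, 1), (1, 0)), but C strictly increases along every unbounded feasible direction, so there is no improving ray and the minimum is attained at a vertex.

x = 93/2, y = 21/2, minimum C = 4479/2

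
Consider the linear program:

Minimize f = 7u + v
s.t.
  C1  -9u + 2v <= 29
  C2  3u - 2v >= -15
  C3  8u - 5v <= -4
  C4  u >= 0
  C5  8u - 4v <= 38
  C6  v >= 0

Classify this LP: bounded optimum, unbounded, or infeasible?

bounded optimum

Vertices and f = 7u + v:
  (0, 15/2) → f = 15/2
  (34, 117/2) → f = 593/2
  (0, 4/5) → f = 4/5
  (103/4, 42) → f = 889/4
The feasible region has finitely many vertices and no improving ray; the minimum is 4/5 at (0, 4/5).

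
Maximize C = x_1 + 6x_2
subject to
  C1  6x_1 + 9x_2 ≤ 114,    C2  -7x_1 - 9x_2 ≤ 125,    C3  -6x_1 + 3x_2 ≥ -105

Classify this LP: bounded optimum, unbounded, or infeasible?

bounded optimum

Feasible corners and C = x_1 + 6x_2:
  (-239, 172) → C = 793
  (143/8, 3/4) → C = 179/8
  (38/5, -99/5) → C = -556/5
The feasible region has finitely many vertices and no improving ray; the maximum is 793 at (-239, 172).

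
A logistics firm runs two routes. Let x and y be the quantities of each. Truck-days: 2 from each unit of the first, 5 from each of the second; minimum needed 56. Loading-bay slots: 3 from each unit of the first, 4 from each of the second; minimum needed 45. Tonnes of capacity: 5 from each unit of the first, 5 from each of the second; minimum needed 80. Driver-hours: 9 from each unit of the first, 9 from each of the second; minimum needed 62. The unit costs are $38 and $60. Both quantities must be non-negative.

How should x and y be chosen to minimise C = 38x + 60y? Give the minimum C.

x = 8, y = 8, minimum C = 784

Extreme points and C = 38x + 60y:
  (0, 16) → C = 960
  (28, 0) → C = 1064
  (8, 8) → C = 784
The feasible region is unbounded (it extends along (0, 1), (1, 0)), but C strictly increases along every unbounded feasible direction, so there is no improving ray and the minimum is attained at a vertex.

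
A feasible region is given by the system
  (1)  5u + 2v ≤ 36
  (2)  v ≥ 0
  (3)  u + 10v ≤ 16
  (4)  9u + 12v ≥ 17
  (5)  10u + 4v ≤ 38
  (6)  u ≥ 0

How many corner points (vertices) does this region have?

5

Of the 14 pairwise boundary intersections, those satisfying every inequality are:
  (17/9, 0)
  (19/5, 0)
  (79/24, 61/48)
  (0, 8/5)
  (0, 17/12)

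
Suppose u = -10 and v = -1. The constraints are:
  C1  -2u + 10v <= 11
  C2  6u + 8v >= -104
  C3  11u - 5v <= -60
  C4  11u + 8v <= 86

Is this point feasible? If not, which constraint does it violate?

feasible

C1: 10 ≤ 11 ✓
C2: -68 ≥ -104 ✓
C3: -105 ≤ -60 ✓
C4: -118 ≤ 86 ✓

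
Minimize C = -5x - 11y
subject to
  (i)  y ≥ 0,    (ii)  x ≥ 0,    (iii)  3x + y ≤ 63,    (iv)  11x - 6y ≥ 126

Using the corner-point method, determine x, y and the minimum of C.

Corner points and C = -5x - 11y:
  (21, 0) → C = -105
  (126/11, 0) → C = -630/11
  (504/29, 315/29) → C = -5985/29

At the optimal vertex, 3x + y = 63 and 11x - 6y = 126.
Solving simultaneously gives x = 504/29, y = 315/29.

x = 504/29, y = 315/29, minimum C = -5985/29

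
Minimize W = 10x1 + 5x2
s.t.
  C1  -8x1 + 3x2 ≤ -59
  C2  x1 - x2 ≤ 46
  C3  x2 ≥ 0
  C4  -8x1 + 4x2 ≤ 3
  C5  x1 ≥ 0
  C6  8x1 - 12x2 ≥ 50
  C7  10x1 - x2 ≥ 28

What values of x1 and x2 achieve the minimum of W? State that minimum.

x1 = 59/8, x2 = 0, minimum W = 295/4

Vertices and W = 10x1 + 5x2:
  (59/8, 0) → W = 295/4
  (31/4, 1) → W = 165/2
  (46, 0) → W = 460
  (251/2, 159/2) → W = 3305/2

The optimum lies where -8x1 + 3x2 = -59 and x2 = 0.
Solving simultaneously gives x1 = 59/8, x2 = 0.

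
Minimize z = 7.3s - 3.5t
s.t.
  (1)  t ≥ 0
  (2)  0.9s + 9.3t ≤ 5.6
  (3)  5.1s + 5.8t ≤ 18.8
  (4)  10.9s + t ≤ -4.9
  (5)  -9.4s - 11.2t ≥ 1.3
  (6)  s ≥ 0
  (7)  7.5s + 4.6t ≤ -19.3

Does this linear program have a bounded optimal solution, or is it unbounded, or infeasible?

infeasible

The boundaries t = 0 and 7.5s + 4.6t = -19.3 meet at (-193/75, 0), but that point violates s ≥ 0. Every candidate vertex is excluded by some other constraint, so the feasible region is empty.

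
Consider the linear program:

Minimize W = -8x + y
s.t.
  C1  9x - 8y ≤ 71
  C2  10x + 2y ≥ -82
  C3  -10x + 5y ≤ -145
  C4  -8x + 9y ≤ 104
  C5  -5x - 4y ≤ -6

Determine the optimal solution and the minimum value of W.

Vertices and W = -8x + y:
  (23, 17) → W = -167
  (1471/17, 1504/17) → W = -10264/17
  (73/2, 44) → W = -248

x = 1471/17, y = 1504/17, minimum W = -10264/17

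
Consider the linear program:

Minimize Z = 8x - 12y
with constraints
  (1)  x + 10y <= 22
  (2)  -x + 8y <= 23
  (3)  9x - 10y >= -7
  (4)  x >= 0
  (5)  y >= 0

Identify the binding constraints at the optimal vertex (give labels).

(1) and (3)

Corner points and Z = 8x - 12y:
  (3/2, 41/20) → Z = -63/5
  (22, 0) → Z = 176
  (0, 7/10) → Z = -42/5
  (0, 0) → Z = 0

The minimum is at (3/2, 41/20). Substituting into each constraint, equality holds for (1) and (3); the remaining constraints have slack.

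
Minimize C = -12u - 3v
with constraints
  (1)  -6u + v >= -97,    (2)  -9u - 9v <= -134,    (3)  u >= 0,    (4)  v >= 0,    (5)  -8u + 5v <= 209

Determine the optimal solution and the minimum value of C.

Feasible corners and C = -12u - 3v:
  (97/6, 0) → C = -194
  (347/11, 1015/11) → C = -7209/11
  (0, 134/9) → C = -134/3
  (134/9, 0) → C = -536/3
  (0, 209/5) → C = -627/5

At the optimal vertex, -6u + v = -97 and -8u + 5v = 209.
Solving simultaneously gives u = 347/11, v = 1015/11.

u = 347/11, v = 1015/11, minimum C = -7209/11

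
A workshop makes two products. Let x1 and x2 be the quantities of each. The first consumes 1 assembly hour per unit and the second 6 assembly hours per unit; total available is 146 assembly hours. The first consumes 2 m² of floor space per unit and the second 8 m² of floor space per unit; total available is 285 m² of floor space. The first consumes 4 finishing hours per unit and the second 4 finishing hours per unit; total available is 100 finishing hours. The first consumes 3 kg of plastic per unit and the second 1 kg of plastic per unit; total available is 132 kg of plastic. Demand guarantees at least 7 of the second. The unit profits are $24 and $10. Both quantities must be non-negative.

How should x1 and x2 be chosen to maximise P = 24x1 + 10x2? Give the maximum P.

x1 = 18, x2 = 7, maximum P = 502

Extreme points and P = 24x1 + 10x2:
  (0, 73/3) → P = 730/3
  (0, 7) → P = 70
  (4/5, 121/5) → P = 1306/5
  (18, 7) → P = 502

The binding constraints are 4x1 + 4x2 = 100 and x2 = 7.
Solving simultaneously gives x1 = 18, x2 = 7.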